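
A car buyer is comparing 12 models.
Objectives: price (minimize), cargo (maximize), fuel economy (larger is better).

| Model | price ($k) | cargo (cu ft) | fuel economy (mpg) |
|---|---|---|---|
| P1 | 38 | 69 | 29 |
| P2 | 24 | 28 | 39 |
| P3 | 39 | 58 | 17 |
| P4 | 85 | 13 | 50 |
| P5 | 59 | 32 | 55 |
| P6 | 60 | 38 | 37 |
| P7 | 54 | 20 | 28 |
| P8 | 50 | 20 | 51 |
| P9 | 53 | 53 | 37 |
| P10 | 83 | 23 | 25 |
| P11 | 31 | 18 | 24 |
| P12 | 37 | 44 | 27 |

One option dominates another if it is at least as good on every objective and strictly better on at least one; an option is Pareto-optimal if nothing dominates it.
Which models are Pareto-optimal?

P1, P2, P5, P8, P9, P12

P1: not dominated (best cargo).
P2: not dominated (best price).
P3: dominated by P1 (price 38≤39, cargo 69≥58, fuel economy 29≥17).
P4: dominated by P5 (price 59≤85, cargo 32≥13, fuel economy 55≥50).
P5: not dominated (best fuel economy).
P6: dominated by P9 (price 53≤60, cargo 53≥38, fuel economy 37≥37).
P7: dominated by P1 (price 38≤54, cargo 69≥20, fuel economy 29≥28).
P8: not dominated.
P9: not dominated.
P10: dominated by P1 (price 38≤83, cargo 69≥23, fuel economy 29≥25).
P11: dominated by P2 (price 24≤31, cargo 28≥18, fuel economy 39≥24).
P12: not dominated.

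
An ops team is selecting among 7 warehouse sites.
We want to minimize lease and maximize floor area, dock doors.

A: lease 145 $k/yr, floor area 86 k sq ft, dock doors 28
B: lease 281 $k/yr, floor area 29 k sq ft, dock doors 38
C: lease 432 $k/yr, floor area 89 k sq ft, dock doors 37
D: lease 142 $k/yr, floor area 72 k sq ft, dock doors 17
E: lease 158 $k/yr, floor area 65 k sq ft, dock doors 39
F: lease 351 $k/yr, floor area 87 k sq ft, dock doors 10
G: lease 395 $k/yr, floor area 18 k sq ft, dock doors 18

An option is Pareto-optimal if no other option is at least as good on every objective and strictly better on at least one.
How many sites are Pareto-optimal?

A: not dominated.
B: dominated by E (lease 158≤281, floor area 65≥29, dock doors 39≥38).
C: not dominated (best floor area).
D: not dominated (best lease).
E: not dominated (best dock doors).
F: not dominated.
G: dominated by A (lease 145≤395, floor area 86≥18, dock doors 28≥18).
Pareto-optimal: A, C, D, E, F → 5.

5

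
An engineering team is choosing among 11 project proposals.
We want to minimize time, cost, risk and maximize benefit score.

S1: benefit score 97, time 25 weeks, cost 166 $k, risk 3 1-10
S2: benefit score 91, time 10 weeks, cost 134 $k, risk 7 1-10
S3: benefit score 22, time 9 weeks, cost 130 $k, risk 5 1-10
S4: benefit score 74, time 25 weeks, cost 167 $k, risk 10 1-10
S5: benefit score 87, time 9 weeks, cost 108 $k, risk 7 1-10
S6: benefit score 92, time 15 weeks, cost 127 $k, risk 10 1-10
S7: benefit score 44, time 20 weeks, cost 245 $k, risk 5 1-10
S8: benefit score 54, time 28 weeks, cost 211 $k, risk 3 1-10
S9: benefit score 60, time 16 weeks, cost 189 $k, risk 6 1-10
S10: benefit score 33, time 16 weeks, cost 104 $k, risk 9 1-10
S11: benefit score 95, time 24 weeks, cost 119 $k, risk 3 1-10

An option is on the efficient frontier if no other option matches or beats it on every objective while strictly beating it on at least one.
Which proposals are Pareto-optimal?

S1: not dominated (best benefit score).
S2: not dominated.
S3: not dominated.
S4: dominated by S1 (benefit score 97≥74, time 25≤25, cost 166≤167, risk 3≤10).
S5: not dominated.
S6: not dominated.
S7: not dominated.
S8: dominated by S1 (benefit score 97≥54, time 25≤28, cost 166≤211, risk 3≤3).
S9: not dominated.
S10: not dominated (best cost).
S11: not dominated.

S1, S2, S3, S5, S6, S7, S9, S10, S11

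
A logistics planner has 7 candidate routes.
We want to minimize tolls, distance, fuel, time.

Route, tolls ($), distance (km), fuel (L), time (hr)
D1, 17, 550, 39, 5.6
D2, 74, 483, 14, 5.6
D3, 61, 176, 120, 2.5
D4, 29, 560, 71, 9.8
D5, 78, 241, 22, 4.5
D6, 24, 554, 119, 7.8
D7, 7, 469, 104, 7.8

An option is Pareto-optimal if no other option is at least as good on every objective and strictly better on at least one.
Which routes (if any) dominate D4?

D1: tolls 17≤29, distance 550≤560, fuel 39≤71, time 5.6≤9.8 — dominates D4.
Others (D2, D3, D5, D6, D7) are each worse than D4 on at least one objective.

D1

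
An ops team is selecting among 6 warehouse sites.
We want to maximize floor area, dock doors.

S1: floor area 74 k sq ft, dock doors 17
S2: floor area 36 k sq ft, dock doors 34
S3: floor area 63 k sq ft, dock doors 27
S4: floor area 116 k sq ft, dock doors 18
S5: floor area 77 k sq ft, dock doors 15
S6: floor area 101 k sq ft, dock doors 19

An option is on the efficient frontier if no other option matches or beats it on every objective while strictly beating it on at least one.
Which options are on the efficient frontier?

S1: dominated by S4 (floor area 116≥74, dock doors 18≥17).
S2: not dominated (best dock doors).
S3: not dominated.
S4: not dominated (best floor area).
S5: dominated by S4 (floor area 116≥77, dock doors 18≥15).
S6: not dominated.

S2, S3, S4, S6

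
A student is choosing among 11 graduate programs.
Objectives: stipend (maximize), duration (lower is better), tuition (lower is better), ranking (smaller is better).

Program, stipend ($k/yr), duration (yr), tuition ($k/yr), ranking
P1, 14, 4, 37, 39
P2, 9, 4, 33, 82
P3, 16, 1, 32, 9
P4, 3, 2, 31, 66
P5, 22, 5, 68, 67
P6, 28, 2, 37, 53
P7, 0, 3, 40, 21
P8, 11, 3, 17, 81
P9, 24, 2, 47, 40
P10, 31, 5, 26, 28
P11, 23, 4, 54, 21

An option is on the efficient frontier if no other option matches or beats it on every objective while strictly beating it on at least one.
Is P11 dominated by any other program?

No

P1: worse on stipend (14 vs 23).
P2: worse on stipend (9 vs 23).
P3: worse on stipend (16 vs 23).
P4: worse on stipend (3 vs 23).
P5: worse on stipend (22 vs 23).
P6: worse on ranking (53 vs 21).
P7: worse on stipend (0 vs 23).
P8: worse on stipend (11 vs 23).
P9: worse on ranking (40 vs 21).
P10: worse on duration (5 vs 4).
No option is at least as good as P11 on every objective and strictly better on one.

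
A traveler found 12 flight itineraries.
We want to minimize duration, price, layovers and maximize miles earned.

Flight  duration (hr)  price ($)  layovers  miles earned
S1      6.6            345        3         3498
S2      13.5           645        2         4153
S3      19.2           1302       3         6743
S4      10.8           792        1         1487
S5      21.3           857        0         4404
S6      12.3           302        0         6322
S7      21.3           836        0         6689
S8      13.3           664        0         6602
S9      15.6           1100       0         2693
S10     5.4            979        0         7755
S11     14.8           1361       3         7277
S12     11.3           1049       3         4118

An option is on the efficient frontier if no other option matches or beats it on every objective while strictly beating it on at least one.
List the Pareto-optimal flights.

S1: not dominated.
S2: dominated by S6 (duration 12.3≤13.5, price 302≤645, layovers 0≤2, miles earned 6322≥4153).
S3: dominated by S10 (duration 5.4≤19.2, price 979≤1302, layovers 0≤3, miles earned 7755≥6743).
S4: not dominated.
S5: dominated by S6 (duration 12.3≤21.3, price 302≤857, layovers 0≤0, miles earned 6322≥4404).
S6: not dominated (best price).
S7: not dominated.
S8: not dominated.
S9: dominated by S6 (duration 12.3≤15.6, price 302≤1100, layovers 0≤0, miles earned 6322≥2693).
S10: not dominated (best duration).
S11: dominated by S10 (duration 5.4≤14.8, price 979≤1361, layovers 0≤3, miles earned 7755≥7277).
S12: dominated by S10 (duration 5.4≤11.3, price 979≤1049, layovers 0≤3, miles earned 7755≥4118).

S1, S4, S6, S7, S8, S10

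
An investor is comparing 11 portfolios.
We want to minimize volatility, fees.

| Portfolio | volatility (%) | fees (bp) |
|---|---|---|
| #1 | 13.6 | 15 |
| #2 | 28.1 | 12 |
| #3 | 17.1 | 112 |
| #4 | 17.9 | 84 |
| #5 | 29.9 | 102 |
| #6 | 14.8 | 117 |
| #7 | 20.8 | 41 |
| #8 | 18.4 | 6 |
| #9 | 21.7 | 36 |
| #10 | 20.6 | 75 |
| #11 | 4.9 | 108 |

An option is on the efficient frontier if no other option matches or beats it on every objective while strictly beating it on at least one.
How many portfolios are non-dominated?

#1: not dominated.
#2: dominated by #8 (volatility 18.4≤28.1, fees 6≤12).
#3: dominated by #1 (volatility 13.6≤17.1, fees 15≤112).
#4: dominated by #1 (volatility 13.6≤17.9, fees 15≤84).
#5: dominated by #1 (volatility 13.6≤29.9, fees 15≤102).
#6: dominated by #1 (volatility 13.6≤14.8, fees 15≤117).
#7: dominated by #1 (volatility 13.6≤20.8, fees 15≤41).
#8: not dominated (best fees).
#9: dominated by #1 (volatility 13.6≤21.7, fees 15≤36).
#10: dominated by #1 (volatility 13.6≤20.6, fees 15≤75).
#11: not dominated (best volatility).
Pareto-optimal: #1, #8, #11 → 3.

3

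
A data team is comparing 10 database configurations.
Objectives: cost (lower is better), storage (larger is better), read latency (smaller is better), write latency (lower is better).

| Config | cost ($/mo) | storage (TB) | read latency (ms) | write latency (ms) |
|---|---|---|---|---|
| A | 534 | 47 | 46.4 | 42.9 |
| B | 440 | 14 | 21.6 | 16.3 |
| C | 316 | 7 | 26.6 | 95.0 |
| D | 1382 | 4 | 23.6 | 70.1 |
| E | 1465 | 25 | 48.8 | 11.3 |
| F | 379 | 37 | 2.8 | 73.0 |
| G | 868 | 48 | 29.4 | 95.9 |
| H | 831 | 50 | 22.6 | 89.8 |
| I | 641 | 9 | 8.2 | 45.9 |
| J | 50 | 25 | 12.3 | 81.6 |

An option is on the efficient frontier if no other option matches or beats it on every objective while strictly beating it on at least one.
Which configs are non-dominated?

A, B, E, F, H, I, J

A: not dominated.
B: not dominated.
C: dominated by J (cost 50≤316, storage 25≥7, read latency 12.3≤26.6, write latency 81.6≤95.0).
D: dominated by B (cost 440≤1382, storage 14≥4, read latency 21.6≤23.6, write latency 16.3≤70.1).
E: not dominated (best write latency).
F: not dominated (best read latency).
G: dominated by H (cost 831≤868, storage 50≥48, read latency 22.6≤29.4, write latency 89.8≤95.9).
H: not dominated (best storage).
I: not dominated.
J: not dominated (best cost).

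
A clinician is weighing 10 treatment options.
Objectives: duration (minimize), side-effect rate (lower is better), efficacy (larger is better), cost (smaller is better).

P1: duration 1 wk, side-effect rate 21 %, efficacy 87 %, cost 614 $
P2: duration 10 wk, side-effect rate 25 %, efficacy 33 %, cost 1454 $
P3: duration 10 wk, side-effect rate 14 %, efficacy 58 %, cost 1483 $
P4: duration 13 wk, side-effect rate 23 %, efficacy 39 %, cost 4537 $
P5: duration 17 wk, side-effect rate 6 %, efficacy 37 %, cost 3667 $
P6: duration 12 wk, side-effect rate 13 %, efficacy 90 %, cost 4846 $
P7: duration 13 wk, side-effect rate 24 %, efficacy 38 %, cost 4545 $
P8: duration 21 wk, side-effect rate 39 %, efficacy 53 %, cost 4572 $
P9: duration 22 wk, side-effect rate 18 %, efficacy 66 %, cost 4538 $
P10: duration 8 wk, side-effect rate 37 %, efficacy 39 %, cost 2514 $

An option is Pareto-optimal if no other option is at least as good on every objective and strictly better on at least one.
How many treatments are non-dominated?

P1: not dominated (best duration).
P2: dominated by P1 (duration 1≤10, side-effect rate 21≤25, efficacy 87≥33, cost 614≤1454).
P3: not dominated.
P4: dominated by P1 (duration 1≤13, side-effect rate 21≤23, efficacy 87≥39, cost 614≤4537).
P5: not dominated (best side-effect rate).
P6: not dominated (best efficacy).
P7: dominated by P1 (duration 1≤13, side-effect rate 21≤24, efficacy 87≥38, cost 614≤4545).
P8: dominated by P1 (duration 1≤21, side-effect rate 21≤39, efficacy 87≥53, cost 614≤4572).
P9: not dominated.
P10: dominated by P1 (duration 1≤8, side-effect rate 21≤37, efficacy 87≥39, cost 614≤2514).
Pareto-optimal: P1, P3, P5, P6, P9 → 5.

5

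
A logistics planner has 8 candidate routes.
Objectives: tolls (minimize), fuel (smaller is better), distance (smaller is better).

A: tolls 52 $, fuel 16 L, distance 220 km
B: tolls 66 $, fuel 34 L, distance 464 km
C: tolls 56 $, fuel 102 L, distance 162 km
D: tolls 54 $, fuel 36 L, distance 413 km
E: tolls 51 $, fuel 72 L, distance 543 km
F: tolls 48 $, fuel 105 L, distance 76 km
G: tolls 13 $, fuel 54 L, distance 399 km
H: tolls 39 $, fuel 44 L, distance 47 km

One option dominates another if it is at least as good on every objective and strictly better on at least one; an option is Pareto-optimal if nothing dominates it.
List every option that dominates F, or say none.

H

H: tolls 39≤48, fuel 44≤105, distance 47≤76 — dominates F.
Others (A, B, C, D, E, G) are each worse than F on at least one objective.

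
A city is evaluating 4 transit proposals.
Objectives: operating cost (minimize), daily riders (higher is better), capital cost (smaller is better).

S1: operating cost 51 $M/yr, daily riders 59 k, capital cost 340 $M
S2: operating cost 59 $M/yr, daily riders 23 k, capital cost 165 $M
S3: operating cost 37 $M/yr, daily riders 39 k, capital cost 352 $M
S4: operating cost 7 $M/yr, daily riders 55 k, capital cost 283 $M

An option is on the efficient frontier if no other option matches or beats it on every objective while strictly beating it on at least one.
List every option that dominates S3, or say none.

S4

S4: operating cost 7≤37, daily riders 55≥39, capital cost 283≤352 — dominates S3.
Others (S1, S2) are each worse than S3 on at least one objective.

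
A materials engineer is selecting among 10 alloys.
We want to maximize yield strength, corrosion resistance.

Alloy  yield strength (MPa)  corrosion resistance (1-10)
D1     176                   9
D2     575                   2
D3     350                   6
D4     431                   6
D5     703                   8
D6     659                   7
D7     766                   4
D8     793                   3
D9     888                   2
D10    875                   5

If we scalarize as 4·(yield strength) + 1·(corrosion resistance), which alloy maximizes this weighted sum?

D9

D1: 4·176 + 1·9 = 713
D2: 4·575 + 1·2 = 2302
D3: 4·350 + 1·6 = 1406
D4: 4·431 + 1·6 = 1730
D5: 4·703 + 1·8 = 2820
D6: 4·659 + 1·7 = 2643
D7: 4·766 + 1·4 = 3068
D8: 4·793 + 1·3 = 3175
D9: 4·888 + 1·2 = 3554
D10: 4·875 + 1·5 = 3505
Highest: D9 at 3554.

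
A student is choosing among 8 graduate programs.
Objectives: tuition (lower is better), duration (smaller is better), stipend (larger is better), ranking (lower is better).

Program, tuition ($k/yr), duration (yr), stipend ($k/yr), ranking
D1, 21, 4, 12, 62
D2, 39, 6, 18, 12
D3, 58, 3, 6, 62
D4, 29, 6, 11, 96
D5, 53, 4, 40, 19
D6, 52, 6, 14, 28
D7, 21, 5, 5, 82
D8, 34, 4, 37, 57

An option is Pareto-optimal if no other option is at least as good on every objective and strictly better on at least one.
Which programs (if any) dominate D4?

D1

D1: tuition 21≤29, duration 4≤6, stipend 12≥11, ranking 62≤96 — dominates D4.
Others (D2, D3, D5, D6, D7, D8) are each worse than D4 on at least one objective.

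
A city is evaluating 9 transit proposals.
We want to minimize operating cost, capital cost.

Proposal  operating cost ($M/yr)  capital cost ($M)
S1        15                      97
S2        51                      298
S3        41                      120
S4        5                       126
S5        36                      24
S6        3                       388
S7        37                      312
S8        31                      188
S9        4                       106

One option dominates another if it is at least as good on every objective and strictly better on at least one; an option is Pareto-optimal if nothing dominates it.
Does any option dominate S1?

No

S2: worse on operating cost (51 vs 15).
S3: worse on operating cost (41 vs 15).
S4: worse on capital cost (126 vs 97).
S5: worse on operating cost (36 vs 15).
S6: worse on capital cost (388 vs 97).
S7: worse on operating cost (37 vs 15).
S8: worse on operating cost (31 vs 15).
S9: worse on capital cost (106 vs 97).
No option is at least as good as S1 on every objective and strictly better on one.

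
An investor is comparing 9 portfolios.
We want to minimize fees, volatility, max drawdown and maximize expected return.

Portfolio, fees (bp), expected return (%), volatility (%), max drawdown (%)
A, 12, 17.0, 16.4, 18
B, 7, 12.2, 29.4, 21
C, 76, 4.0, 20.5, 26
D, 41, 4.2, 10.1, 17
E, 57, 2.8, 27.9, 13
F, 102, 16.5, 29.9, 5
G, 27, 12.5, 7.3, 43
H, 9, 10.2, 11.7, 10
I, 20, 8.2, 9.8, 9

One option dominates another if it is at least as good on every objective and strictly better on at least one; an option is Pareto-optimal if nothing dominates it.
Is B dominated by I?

No

I vs B: I is worse on fees (20 vs 7), so it does not dominate B.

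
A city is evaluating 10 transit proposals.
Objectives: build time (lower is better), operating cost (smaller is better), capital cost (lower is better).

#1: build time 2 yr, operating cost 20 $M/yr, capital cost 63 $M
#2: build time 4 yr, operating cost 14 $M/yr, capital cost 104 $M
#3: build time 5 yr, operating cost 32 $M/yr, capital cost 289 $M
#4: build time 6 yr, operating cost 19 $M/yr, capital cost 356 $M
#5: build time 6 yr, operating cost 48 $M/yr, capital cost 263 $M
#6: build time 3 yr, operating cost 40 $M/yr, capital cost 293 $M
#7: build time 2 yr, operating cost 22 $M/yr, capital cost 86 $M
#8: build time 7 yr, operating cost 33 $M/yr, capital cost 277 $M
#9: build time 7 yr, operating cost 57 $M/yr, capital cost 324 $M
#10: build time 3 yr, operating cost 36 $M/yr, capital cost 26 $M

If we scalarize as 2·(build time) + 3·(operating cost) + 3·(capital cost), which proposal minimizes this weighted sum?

#1: 2·2 + 3·20 + 3·63 = 253
#2: 2·4 + 3·14 + 3·104 = 362
#3: 2·5 + 3·32 + 3·289 = 973
#4: 2·6 + 3·19 + 3·356 = 1137
#5: 2·6 + 3·48 + 3·263 = 945
#6: 2·3 + 3·40 + 3·293 = 1005
#7: 2·2 + 3·22 + 3·86 = 328
#8: 2·7 + 3·33 + 3·277 = 944
#9: 2·7 + 3·57 + 3·324 = 1157
#10: 2·3 + 3·36 + 3·26 = 192
Lowest: #10 at 192.

#10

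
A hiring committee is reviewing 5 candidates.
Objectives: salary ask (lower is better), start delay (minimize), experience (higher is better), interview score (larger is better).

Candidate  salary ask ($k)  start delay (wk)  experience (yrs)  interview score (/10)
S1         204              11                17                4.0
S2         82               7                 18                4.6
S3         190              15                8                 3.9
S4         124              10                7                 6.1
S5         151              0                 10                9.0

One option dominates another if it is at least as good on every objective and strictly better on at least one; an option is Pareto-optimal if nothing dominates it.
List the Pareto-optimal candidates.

S1: dominated by S2 (salary ask 82≤204, start delay 7≤11, experience 18≥17, interview score 4.6≥4.0).
S2: not dominated (best salary ask).
S3: dominated by S2 (salary ask 82≤190, start delay 7≤15, experience 18≥8, interview score 4.6≥3.9).
S4: not dominated.
S5: not dominated (best start delay).

S2, S4, S5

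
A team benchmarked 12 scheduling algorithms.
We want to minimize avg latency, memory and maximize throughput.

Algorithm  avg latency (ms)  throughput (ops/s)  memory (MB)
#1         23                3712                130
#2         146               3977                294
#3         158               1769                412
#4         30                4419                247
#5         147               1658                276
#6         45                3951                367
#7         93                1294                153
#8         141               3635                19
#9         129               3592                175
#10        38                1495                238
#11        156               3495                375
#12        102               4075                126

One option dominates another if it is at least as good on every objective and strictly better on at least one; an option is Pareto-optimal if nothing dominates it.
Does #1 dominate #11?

Yes

#1 vs #11: avg latency 23≤156, throughput 3712≥3495, memory 130≤375 — #1 is at least as good on every objective with at least one strict improvement.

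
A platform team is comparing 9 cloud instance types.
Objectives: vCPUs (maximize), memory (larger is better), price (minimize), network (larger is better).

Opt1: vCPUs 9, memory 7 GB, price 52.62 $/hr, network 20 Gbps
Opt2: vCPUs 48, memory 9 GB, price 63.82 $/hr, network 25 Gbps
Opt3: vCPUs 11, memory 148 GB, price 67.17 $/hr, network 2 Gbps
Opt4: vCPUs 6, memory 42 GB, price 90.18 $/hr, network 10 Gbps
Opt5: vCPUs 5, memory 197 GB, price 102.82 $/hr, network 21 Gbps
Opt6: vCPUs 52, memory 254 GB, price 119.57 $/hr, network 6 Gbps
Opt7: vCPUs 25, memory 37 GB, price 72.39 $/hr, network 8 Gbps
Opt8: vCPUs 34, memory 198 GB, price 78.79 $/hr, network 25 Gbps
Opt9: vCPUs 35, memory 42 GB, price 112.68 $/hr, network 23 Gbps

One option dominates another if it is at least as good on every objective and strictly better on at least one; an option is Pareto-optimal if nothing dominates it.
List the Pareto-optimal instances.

Opt1: not dominated (best price).
Opt2: not dominated.
Opt3: not dominated.
Opt4: dominated by Opt8 (vCPUs 34≥6, memory 198≥42, price 78.79≤90.18, network 25≥10).
Opt5: dominated by Opt8 (vCPUs 34≥5, memory 198≥197, price 78.79≤102.82, network 25≥21).
Opt6: not dominated (best vCPUs).
Opt7: not dominated.
Opt8: not dominated.
Opt9: not dominated.

Opt1, Opt2, Opt3, Opt6, Opt7, Opt8, Opt9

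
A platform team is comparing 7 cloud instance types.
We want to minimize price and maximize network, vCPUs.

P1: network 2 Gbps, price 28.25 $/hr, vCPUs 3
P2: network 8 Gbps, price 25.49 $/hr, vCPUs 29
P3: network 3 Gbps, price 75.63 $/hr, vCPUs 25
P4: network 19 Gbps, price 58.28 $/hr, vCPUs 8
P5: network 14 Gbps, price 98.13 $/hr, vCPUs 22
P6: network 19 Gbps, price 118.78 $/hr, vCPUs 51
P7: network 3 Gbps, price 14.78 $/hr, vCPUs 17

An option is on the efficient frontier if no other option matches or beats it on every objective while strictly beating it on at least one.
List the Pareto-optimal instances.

P2, P4, P5, P6, P7

P1: dominated by P2 (network 8≥2, price 25.49≤28.25, vCPUs 29≥3).
P2: not dominated.
P3: dominated by P2 (network 8≥3, price 25.49≤75.63, vCPUs 29≥25).
P4: not dominated.
P5: not dominated.
P6: not dominated (best vCPUs).
P7: not dominated (best price).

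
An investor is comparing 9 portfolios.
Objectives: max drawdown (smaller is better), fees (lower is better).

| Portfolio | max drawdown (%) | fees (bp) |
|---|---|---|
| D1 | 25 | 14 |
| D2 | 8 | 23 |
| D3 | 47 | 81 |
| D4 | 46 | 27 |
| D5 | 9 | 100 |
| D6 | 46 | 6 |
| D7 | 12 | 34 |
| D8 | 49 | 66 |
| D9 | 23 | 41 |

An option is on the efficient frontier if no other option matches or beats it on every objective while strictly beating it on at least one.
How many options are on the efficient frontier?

D1: not dominated.
D2: not dominated (best max drawdown).
D3: dominated by D1 (max drawdown 25≤47, fees 14≤81).
D4: dominated by D1 (max drawdown 25≤46, fees 14≤27).
D5: dominated by D2 (max drawdown 8≤9, fees 23≤100).
D6: not dominated (best fees).
D7: dominated by D2 (max drawdown 8≤12, fees 23≤34).
D8: dominated by D1 (max drawdown 25≤49, fees 14≤66).
D9: dominated by D2 (max drawdown 8≤23, fees 23≤41).
Pareto-optimal: D1, D2, D6 → 3.

3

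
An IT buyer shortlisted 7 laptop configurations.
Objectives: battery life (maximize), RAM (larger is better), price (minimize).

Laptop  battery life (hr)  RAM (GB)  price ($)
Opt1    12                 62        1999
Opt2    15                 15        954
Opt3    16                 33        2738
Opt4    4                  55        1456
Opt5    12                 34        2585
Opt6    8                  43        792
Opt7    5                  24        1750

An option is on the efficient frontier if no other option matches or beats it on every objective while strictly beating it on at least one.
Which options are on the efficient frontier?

Opt1: not dominated (best RAM).
Opt2: not dominated.
Opt3: not dominated (best battery life).
Opt4: not dominated.
Opt5: dominated by Opt1 (battery life 12≥12, RAM 62≥34, price 1999≤2585).
Opt6: not dominated (best price).
Opt7: dominated by Opt6 (battery life 8≥5, RAM 43≥24, price 792≤1750).

Opt1, Opt2, Opt3, Opt4, Opt6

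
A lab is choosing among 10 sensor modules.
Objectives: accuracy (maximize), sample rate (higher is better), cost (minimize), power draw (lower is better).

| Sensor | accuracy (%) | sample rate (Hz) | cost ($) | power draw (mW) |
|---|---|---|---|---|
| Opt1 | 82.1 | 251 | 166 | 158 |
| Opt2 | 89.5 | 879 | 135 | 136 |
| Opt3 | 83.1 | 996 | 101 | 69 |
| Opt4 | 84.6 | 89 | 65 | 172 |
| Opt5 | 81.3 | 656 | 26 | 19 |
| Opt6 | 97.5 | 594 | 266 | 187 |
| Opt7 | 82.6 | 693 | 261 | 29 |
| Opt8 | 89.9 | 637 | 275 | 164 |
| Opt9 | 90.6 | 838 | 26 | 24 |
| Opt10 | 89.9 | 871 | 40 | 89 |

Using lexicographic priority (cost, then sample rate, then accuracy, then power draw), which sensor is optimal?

First minimize cost: best is 26, kept {Opt5, Opt9}.
Then maximize sample rate: best is 838, kept {Opt9}.

Opt9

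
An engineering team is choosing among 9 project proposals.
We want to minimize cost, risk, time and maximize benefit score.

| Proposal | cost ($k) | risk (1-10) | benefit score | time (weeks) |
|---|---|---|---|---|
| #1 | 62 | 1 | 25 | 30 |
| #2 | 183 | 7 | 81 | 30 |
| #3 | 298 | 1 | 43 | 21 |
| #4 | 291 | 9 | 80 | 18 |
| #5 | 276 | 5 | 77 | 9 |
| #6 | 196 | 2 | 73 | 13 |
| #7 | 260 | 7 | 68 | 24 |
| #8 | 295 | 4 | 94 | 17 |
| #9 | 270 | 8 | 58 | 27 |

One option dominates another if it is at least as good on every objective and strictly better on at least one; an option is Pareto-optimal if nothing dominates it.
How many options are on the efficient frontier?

7

#1: not dominated (best cost).
#2: not dominated.
#3: not dominated.
#4: not dominated.
#5: not dominated (best time).
#6: not dominated.
#7: dominated by #6 (cost 196≤260, risk 2≤7, benefit score 73≥68, time 13≤24).
#8: not dominated (best benefit score).
#9: dominated by #6 (cost 196≤270, risk 2≤8, benefit score 73≥58, time 13≤27).
Pareto-optimal: #1, #2, #3, #4, #5, #6, #8 → 7.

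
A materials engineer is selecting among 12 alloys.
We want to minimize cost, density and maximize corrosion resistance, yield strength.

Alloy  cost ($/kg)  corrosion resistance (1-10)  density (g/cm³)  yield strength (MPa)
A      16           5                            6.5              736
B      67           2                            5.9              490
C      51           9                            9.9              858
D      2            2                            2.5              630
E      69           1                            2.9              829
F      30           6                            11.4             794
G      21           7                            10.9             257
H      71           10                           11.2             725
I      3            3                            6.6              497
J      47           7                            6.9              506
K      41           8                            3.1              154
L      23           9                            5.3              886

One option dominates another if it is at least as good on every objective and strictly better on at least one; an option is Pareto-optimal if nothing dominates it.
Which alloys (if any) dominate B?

D: cost 2≤67, corrosion resistance 2≥2, density 2.5≤5.9, yield strength 630≥490 — dominates B.
L: cost 23≤67, corrosion resistance 9≥2, density 5.3≤5.9, yield strength 886≥490 — dominates B.
Others (A, C, E, F, G, H, I, J, K) are each worse than B on at least one objective.

D, L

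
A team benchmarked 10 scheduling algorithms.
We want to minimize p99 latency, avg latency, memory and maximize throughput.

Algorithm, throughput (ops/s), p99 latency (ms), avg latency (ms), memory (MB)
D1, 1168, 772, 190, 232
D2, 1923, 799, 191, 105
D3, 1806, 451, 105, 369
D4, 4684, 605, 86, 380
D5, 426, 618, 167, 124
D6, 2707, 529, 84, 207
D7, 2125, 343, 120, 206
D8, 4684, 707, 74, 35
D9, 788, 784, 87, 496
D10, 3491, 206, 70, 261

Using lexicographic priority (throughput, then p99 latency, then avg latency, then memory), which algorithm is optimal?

First maximize throughput: best is 4684, kept {D4, D8}.
Then minimize p99 latency: best is 605, kept {D4}.

D4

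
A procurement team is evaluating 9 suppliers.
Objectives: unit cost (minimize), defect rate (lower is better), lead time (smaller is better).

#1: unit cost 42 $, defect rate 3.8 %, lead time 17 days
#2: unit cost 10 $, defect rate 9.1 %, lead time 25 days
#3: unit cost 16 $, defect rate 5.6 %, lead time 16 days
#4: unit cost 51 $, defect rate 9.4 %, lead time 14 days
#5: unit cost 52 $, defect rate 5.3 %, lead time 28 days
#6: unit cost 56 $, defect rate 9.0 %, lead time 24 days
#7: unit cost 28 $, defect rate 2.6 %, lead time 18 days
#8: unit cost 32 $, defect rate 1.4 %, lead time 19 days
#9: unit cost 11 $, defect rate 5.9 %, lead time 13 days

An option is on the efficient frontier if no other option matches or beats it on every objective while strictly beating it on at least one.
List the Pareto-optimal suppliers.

#1: not dominated.
#2: not dominated (best unit cost).
#3: not dominated.
#4: dominated by #9 (unit cost 11≤51, defect rate 5.9≤9.4, lead time 13≤14).
#5: dominated by #1 (unit cost 42≤52, defect rate 3.8≤5.3, lead time 17≤28).
#6: dominated by #1 (unit cost 42≤56, defect rate 3.8≤9.0, lead time 17≤24).
#7: not dominated.
#8: not dominated (best defect rate).
#9: not dominated (best lead time).

#1, #2, #3, #7, #8, #9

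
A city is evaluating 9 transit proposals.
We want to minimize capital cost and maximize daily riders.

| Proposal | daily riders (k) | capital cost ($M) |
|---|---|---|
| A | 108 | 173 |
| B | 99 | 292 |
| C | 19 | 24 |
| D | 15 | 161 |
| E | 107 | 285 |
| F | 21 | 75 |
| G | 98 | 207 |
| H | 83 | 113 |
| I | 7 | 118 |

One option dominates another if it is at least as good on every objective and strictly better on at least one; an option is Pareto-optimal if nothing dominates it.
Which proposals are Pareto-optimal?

A: not dominated (best daily riders).
B: dominated by A (daily riders 108≥99, capital cost 173≤292).
C: not dominated (best capital cost).
D: dominated by C (daily riders 19≥15, capital cost 24≤161).
E: dominated by A (daily riders 108≥107, capital cost 173≤285).
F: not dominated.
G: dominated by A (daily riders 108≥98, capital cost 173≤207).
H: not dominated.
I: dominated by C (daily riders 19≥7, capital cost 24≤118).

A, C, F, H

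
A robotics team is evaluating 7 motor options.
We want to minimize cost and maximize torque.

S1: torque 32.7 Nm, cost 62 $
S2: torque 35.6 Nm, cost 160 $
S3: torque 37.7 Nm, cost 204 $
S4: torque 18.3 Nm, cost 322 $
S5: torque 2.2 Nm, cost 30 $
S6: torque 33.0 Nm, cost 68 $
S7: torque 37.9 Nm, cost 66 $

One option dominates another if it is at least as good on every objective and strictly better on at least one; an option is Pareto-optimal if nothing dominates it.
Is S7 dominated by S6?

No

S6 vs S7: S6 is worse on torque (33.0 vs 37.9), so it does not dominate S7.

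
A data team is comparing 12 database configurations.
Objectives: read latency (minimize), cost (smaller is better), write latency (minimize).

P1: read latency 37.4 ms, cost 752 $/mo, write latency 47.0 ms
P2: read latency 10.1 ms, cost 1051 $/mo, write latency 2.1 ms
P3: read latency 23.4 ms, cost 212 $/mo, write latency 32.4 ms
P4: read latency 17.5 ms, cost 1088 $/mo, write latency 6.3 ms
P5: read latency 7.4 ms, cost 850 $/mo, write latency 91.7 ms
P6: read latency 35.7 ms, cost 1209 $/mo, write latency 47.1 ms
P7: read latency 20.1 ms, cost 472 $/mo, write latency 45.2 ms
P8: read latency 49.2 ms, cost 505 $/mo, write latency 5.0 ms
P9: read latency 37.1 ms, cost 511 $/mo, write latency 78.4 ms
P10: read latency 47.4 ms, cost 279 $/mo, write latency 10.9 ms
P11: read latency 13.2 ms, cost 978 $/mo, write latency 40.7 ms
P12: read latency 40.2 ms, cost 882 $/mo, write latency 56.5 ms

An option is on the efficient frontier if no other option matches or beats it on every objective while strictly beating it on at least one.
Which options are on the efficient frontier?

P1: dominated by P3 (read latency 23.4≤37.4, cost 212≤752, write latency 32.4≤47.0).
P2: not dominated (best write latency).
P3: not dominated (best cost).
P4: dominated by P2 (read latency 10.1≤17.5, cost 1051≤1088, write latency 2.1≤6.3).
P5: not dominated (best read latency).
P6: dominated by P2 (read latency 10.1≤35.7, cost 1051≤1209, write latency 2.1≤47.1).
P7: not dominated.
P8: not dominated.
P9: dominated by P3 (read latency 23.4≤37.1, cost 212≤511, write latency 32.4≤78.4).
P10: not dominated.
P11: not dominated.
P12: dominated by P1 (read latency 37.4≤40.2, cost 752≤882, write latency 47.0≤56.5).

P2, P3, P5, P7, P8, P10, P11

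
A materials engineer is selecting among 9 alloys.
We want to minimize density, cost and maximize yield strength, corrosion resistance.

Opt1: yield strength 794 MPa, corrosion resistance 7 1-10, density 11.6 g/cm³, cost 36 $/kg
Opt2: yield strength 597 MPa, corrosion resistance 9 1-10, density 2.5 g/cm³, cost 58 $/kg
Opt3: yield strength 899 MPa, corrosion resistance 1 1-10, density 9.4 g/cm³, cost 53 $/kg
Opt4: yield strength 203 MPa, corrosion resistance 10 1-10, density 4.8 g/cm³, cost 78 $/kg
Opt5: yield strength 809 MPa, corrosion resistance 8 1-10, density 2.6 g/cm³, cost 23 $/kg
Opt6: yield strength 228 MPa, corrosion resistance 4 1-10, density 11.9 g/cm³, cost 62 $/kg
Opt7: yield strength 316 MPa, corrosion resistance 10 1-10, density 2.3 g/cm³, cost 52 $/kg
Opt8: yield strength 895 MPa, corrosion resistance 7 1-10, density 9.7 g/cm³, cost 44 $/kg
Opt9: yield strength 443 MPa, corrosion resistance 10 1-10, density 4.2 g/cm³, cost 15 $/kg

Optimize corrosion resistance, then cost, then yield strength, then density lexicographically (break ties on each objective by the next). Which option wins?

Opt9

First maximize corrosion resistance: best is 10, kept {Opt4, Opt7, Opt9}.
Then minimize cost: best is 15, kept {Opt9}.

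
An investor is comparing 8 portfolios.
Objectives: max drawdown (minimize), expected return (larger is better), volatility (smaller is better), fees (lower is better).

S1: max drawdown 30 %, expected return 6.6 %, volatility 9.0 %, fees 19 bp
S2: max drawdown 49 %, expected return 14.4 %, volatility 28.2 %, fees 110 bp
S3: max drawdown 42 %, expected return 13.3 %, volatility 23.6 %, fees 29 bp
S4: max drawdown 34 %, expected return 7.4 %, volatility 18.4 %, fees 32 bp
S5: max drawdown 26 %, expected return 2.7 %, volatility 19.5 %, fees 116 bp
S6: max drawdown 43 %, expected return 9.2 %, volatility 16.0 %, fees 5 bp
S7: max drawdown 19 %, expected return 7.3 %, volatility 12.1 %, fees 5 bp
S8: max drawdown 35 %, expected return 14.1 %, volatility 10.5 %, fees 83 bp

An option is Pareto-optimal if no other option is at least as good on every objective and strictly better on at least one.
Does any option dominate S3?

No

S1: worse on expected return (6.6 vs 13.3).
S2: worse on max drawdown (49 vs 42).
S4: worse on expected return (7.4 vs 13.3).
S5: worse on expected return (2.7 vs 13.3).
S6: worse on max drawdown (43 vs 42).
S7: worse on expected return (7.3 vs 13.3).
S8: worse on fees (83 vs 29).
No option is at least as good as S3 on every objective and strictly better on one.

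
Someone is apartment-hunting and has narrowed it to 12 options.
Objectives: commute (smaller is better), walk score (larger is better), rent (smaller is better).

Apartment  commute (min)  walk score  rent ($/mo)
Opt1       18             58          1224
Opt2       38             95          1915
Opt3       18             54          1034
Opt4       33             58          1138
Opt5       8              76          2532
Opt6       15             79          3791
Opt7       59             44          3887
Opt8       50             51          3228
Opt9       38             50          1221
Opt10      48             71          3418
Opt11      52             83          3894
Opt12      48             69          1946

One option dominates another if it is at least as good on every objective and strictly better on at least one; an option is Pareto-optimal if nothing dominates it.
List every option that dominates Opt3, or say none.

none

Opt1: worse on rent (1224 vs 1034).
Opt2: worse on commute (38 vs 18).
Opt4: worse on commute (33 vs 18).
Opt5: worse on rent (2532 vs 1034).
Opt6: worse on rent (3791 vs 1034).
Opt7: worse on commute (59 vs 18).
Opt8: worse on commute (50 vs 18).
Opt9: worse on commute (38 vs 18).
Opt10: worse on commute (48 vs 18).
Opt11: worse on commute (52 vs 18).
Opt12: worse on commute (48 vs 18).
No option dominates Opt3.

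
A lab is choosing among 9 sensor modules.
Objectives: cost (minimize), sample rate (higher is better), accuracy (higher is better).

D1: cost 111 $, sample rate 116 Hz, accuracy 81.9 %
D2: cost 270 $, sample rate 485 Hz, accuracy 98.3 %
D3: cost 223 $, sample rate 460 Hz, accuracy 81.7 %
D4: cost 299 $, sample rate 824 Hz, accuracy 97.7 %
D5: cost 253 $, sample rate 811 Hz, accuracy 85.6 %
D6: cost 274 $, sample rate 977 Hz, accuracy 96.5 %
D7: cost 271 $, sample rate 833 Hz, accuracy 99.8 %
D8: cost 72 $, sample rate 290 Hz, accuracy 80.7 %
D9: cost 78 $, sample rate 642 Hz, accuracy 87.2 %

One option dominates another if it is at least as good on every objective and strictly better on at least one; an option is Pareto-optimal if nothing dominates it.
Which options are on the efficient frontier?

D2, D5, D6, D7, D8, D9

D1: dominated by D9 (cost 78≤111, sample rate 642≥116, accuracy 87.2≥81.9).
D2: not dominated.
D3: dominated by D9 (cost 78≤223, sample rate 642≥460, accuracy 87.2≥81.7).
D4: dominated by D7 (cost 271≤299, sample rate 833≥824, accuracy 99.8≥97.7).
D5: not dominated.
D6: not dominated (best sample rate).
D7: not dominated (best accuracy).
D8: not dominated (best cost).
D9: not dominated.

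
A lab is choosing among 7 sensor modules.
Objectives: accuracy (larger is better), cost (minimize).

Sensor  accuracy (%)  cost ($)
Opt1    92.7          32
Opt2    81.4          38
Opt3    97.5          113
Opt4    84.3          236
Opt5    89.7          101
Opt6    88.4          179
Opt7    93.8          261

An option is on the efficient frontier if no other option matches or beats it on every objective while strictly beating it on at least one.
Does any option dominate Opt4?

Opt1 vs Opt4: accuracy 92.7≥84.3, cost 32≤236 — Opt1 is at least as good on every objective and strictly better on at least one, so Opt1 dominates Opt4.

Yes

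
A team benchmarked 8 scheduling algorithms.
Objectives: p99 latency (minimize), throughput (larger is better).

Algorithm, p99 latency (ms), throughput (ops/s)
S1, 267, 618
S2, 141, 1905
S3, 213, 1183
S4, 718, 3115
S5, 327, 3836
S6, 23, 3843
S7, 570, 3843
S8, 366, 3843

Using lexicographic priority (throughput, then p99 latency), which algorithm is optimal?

S6

First maximize throughput: best is 3843, kept {S6, S7, S8}.
Then minimize p99 latency: best is 23, kept {S6}.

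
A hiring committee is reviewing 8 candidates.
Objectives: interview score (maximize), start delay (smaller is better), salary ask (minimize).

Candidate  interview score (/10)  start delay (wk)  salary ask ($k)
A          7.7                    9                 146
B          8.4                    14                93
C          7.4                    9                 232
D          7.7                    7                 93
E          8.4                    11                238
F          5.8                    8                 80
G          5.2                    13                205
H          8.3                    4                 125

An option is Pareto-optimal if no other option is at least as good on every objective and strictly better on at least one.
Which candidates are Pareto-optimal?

A: dominated by D (interview score 7.7≥7.7, start delay 7≤9, salary ask 93≤146).
B: not dominated.
C: dominated by A (interview score 7.7≥7.4, start delay 9≤9, salary ask 146≤232).
D: not dominated.
E: not dominated.
F: not dominated (best salary ask).
G: dominated by A (interview score 7.7≥5.2, start delay 9≤13, salary ask 146≤205).
H: not dominated (best start delay).

B, D, E, F, H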